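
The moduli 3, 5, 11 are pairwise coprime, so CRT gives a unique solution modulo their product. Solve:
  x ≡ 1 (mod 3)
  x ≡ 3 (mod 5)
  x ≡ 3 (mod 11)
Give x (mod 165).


Moduli 3, 5, 11 are pairwise coprime; by CRT there is a unique solution modulo M = 3 · 5 · 11 = 165.
Solve pairwise, accumulating the modulus:
  Start with x ≡ 1 (mod 3).
  Combine with x ≡ 3 (mod 5): since gcd(3, 5) = 1, we get a unique residue mod 15.
    Write x = 1 + 3·t and substitute into x ≡ 3 (mod 5): 3·t ≡ 3 − 1 = 2 (mod 5).
    The inverse of 3 mod 5 is 2 (since 3·2 = 6 = 1·5 + 1), so t ≡ 2·2 = 4 ≡ 4 (mod 5).
    Then x = 1 + 3·4 = 13, valid modulo lcm(3, 5) = 15: x ≡ 13 (mod 15).
  Combine with x ≡ 3 (mod 11): since gcd(15, 11) = 1, we get a unique residue mod 165.
    Write x = 13 + 15·t and substitute into x ≡ 3 (mod 11): 15·t ≡ 3 − 13 = -10 (mod 11).
    Reduce coefficients mod 11: 4·t ≡ 1 (mod 11).
    The inverse of 4 mod 11 is 3 (since 4·3 = 12 = 1·11 + 1), so t ≡ 3·1 = 3 ≡ 3 (mod 11).
    Then x = 13 + 15·3 = 58, valid modulo lcm(15, 11) = 165: x ≡ 58 (mod 165).
Verify: 58 mod 3 = 1 ✓, 58 mod 5 = 3 ✓, 58 mod 11 = 3 ✓.

x ≡ 58 (mod 165).


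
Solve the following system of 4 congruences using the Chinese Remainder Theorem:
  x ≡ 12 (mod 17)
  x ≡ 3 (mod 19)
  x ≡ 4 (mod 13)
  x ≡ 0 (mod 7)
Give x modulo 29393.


Product of moduli M = 17 · 19 · 13 · 7 = 29393.
Merge one congruence at a time:
  Start: x ≡ 12 (mod 17).
  Combine with x ≡ 3 (mod 19); new modulus lcm = 323.
    Write x = 12 + 17·t and substitute into x ≡ 3 (mod 19): 17·t ≡ 3 − 12 = -9 (mod 19).
    Reduce coefficients mod 19: 17·t ≡ 10 (mod 19).
    The inverse of 17 mod 19 is 9 (since 17·9 = 153 = 8·19 + 1), so t ≡ 9·10 = 90 ≡ 14 (mod 19).
    Then x = 12 + 17·14 = 250, valid modulo lcm(17, 19) = 323: x ≡ 250 (mod 323).
  Combine with x ≡ 4 (mod 13); new modulus lcm = 4199.
    Write x = 250 + 323·t and substitute into x ≡ 4 (mod 13): 323·t ≡ 4 − 250 = -246 (mod 13).
    Reduce coefficients mod 13: 11·t ≡ 1 (mod 13).
    The inverse of 11 mod 13 is 6 (since 11·6 = 66 = 5·13 + 1), so t ≡ 6·1 = 6 ≡ 6 (mod 13).
    Then x = 250 + 323·6 = 2188, valid modulo lcm(323, 13) = 4199: x ≡ 2188 (mod 4199).
  Combine with x ≡ 0 (mod 7); new modulus lcm = 29393.
    Write x = 2188 + 4199·t and substitute into x ≡ 0 (mod 7): 4199·t ≡ 0 − 2188 = -2188 (mod 7).
    Reduce coefficients mod 7: 6·t ≡ 3 (mod 7).
    The inverse of 6 mod 7 is 6 (since 6·6 = 36 = 5·7 + 1), so t ≡ 6·3 = 18 ≡ 4 (mod 7).
    Then x = 2188 + 4199·4 = 18984, valid modulo lcm(4199, 7) = 29393: x ≡ 18984 (mod 29393).
Verify against each original: 18984 mod 17 = 12, 18984 mod 19 = 3, 18984 mod 13 = 4, 18984 mod 7 = 0.

x ≡ 18984 (mod 29393).


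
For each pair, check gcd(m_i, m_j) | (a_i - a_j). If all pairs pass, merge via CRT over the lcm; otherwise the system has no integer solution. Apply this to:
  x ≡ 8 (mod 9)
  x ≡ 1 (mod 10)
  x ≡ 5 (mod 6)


Moduli 9, 10, 6 are not pairwise coprime, so CRT works modulo lcm(m_i) when all pairwise compatibility conditions hold.
Pairwise compatibility: gcd(m_i, m_j) must divide a_i - a_j for every pair.
Merge one congruence at a time:
  Start: x ≡ 8 (mod 9).
  Combine with x ≡ 1 (mod 10): gcd(9, 10) = 1; 1 - 8 = -7, which IS divisible by 1, so compatible.
    Write x = 8 + 9·t and substitute into x ≡ 1 (mod 10): 9·t ≡ 1 − 8 = -7 (mod 10).
    Reduce coefficients mod 10: 9·t ≡ 3 (mod 10).
    The inverse of 9 mod 10 is 9 (since 9·9 = 81 = 8·10 + 1), so t ≡ 9·3 = 27 ≡ 7 (mod 10).
    Then x = 8 + 9·7 = 71, valid modulo lcm(9, 10) = 90: x ≡ 71 (mod 90).
  Combine with x ≡ 5 (mod 6): gcd(90, 6) = 6; 5 - 71 = -66, which IS divisible by 6, so compatible.
    Write x = 71 + 90·t and substitute into x ≡ 5 (mod 6): 90·t ≡ 5 − 71 = -66 (mod 6).
    Divide the congruence (and modulus) by g = 6: 15·t ≡ -11 (mod 1).
    Modulo 1 every t works; take t = 0.
    Then x = 71 + 90·0 = 71, valid modulo lcm(90, 6) = 90: x ≡ 71 (mod 90).
Verify: 71 mod 9 = 8, 71 mod 10 = 1, 71 mod 6 = 5.

x ≡ 71 (mod 90).


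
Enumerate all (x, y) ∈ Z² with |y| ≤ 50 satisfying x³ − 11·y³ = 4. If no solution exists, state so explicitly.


The equation is x³ - 11y³ = 4. For fixed y, x³ = 11·y³ + 4, so a solution requires the RHS to be a perfect cube.
Strategy: iterate y from -50 to 50, compute RHS = 11·y³ + 4, and check whether it is a (positive or negative) perfect cube.
Check small values of y:
  y = 0: RHS = 4 is not a perfect cube.
  y = 1: RHS = 15 is not a perfect cube.
  y = -1: RHS = -7 is not a perfect cube.
  y = 2: RHS = 92 is not a perfect cube.
  y = -2: RHS = -84 is not a perfect cube.
  y = 3: RHS = 301 is not a perfect cube.
  y = -3: RHS = -293 is not a perfect cube.
Continuing the search up to |y| = 50 finds no solutions either.
No (x, y) in the scanned range satisfies the equation.

No integer solutions with |y| ≤ 50.


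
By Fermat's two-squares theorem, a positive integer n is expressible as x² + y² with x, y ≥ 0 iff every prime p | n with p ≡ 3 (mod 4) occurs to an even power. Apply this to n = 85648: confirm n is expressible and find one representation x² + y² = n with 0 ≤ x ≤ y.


Step 1: Factor n = 85648 = 2^4 · 53 · 101.
Step 2: Check the mod-4 condition on each prime factor: 2 = 2 (special); 53 ≡ 1 (mod 4), exponent 1; 101 ≡ 1 (mod 4), exponent 1.
All primes ≡ 3 (mod 4) appear to even exponent (or don't appear), so by the two-squares theorem n IS expressible as a sum of two squares.
Step 3: Build a representation. Group n = k² · m with k = 4 and m = 53 · 101 = 5353 (a product of primes ≡ 1 (mod 4)); a representation of m scales to one of n via (k·x)² + (k·y)² = k²(x² + y²). Each prime p ≡ 1 (mod 4) is itself a sum of two squares; find a² by testing p − a² for a perfect square:
  53: 53 − 1² = 52, 53 − 2² = 49 = 7² ⇒ 53 = 2² + 7².
  101: 101 − 1² = 100 = 10² ⇒ 101 = 1² + 10².
  Combine using the Brahmagupta–Fibonacci identity (a² + b²)(c² + d²) = (ac − bd)² + (ad + bc)² = (ac + bd)² + (ad − bc)²:
  53 · 101 = 5353: from (2² + 7²)(1² + 10²), take (2·1 − 7·10, 2·10 + 7·1) = (2 − 70, 20 + 7) = (-68, 27); dropping signs (only squares matter) gives (68, 27); check 68² + 27² = 4624 + 729 = 5353 ✓.
  Scale by k = 4: (4·68, 4·27) = (272, 108).
Step 4: Order so x ≤ y and verify: 108² + 272² = 11664 + 73984 = 85648 = n. ✓

n = 85648 = 108² + 272² (one valid representation with x ≤ y).


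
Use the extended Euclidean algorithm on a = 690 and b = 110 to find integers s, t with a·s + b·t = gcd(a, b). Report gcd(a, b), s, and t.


Euclidean algorithm on (690, 110) — divide until remainder is 0:
  690 = 6 · 110 + 30
  110 = 3 · 30 + 20
  30 = 1 · 20 + 10
  20 = 2 · 10 + 0
gcd(690, 110) = 10.
Track Bezout coefficients alongside the remainders: start with r₀ = 690 = a·1 + b·0 (s = 1, t = 0) and r₁ = 110 = a·0 + b·1 (s = 0, t = 1); each new remainder r_{k+1} = r_{k-1} − q_k·r_k inherits s_{k+1} = s_{k-1} − q_k·s_k, t_{k+1} = t_{k-1} − q_k·t_k, so r_k = a·s_k + b·t_k at every step:
  q = 6: r = 30, s = 1 − 6·0 = 1, t = 0 − 6·1 = -6  (check: 690·1 + 110·(-6) = 30)
  q = 3: r = 20, s = 0 − 3·1 = -3, t = 1 − 3·(-6) = 19  (check: 690·(-3) + 110·19 = 20)
  q = 1: r = 10, s = 1 − 1·(-3) = 4, t = -6 − 1·19 = -25  (check: 690·4 + 110·(-25) = 10)
The row with r = 10 (the gcd) gives the Bezout coefficients s = 4, t = -25.
Result: 690 · (4) + 110 · (-25) = 10.

gcd(690, 110) = 10; s = 4, t = -25 (check: 690·4 + 110·(-25) = 10).


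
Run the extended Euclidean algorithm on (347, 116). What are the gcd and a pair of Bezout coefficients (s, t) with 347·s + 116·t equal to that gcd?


Euclidean algorithm on (347, 116) — divide until remainder is 0:
  347 = 2 · 116 + 115
  116 = 1 · 115 + 1
  115 = 115 · 1 + 0
gcd(347, 116) = 1.
Track Bezout coefficients alongside the remainders: start with r₀ = 347 = a·1 + b·0 (s = 1, t = 0) and r₁ = 116 = a·0 + b·1 (s = 0, t = 1); each new remainder r_{k+1} = r_{k-1} − q_k·r_k inherits s_{k+1} = s_{k-1} − q_k·s_k, t_{k+1} = t_{k-1} − q_k·t_k, so r_k = a·s_k + b·t_k at every step:
  q = 2: r = 115, s = 1 − 2·0 = 1, t = 0 − 2·1 = -2  (check: 347·1 + 116·(-2) = 115)
  q = 1: r = 1, s = 0 − 1·1 = -1, t = 1 − 1·(-2) = 3  (check: 347·(-1) + 116·3 = 1)
The row with r = 1 (the gcd) gives the Bezout coefficients s = -1, t = 3.
Result: 347 · (-1) + 116 · (3) = 1.

gcd(347, 116) = 1; s = -1, t = 3 (check: 347·(-1) + 116·3 = 1).


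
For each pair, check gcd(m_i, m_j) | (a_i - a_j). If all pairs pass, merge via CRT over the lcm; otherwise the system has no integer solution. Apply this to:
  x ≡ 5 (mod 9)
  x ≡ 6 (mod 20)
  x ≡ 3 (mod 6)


Moduli 9, 20, 6 are not pairwise coprime, so CRT works modulo lcm(m_i) when all pairwise compatibility conditions hold.
Pairwise compatibility: gcd(m_i, m_j) must divide a_i - a_j for every pair.
Merge one congruence at a time:
  Start: x ≡ 5 (mod 9).
  Combine with x ≡ 6 (mod 20): gcd(9, 20) = 1; 6 - 5 = 1, which IS divisible by 1, so compatible.
    Write x = 5 + 9·t and substitute into x ≡ 6 (mod 20): 9·t ≡ 6 − 5 = 1 (mod 20).
    The inverse of 9 mod 20 is 9 (since 9·9 = 81 = 4·20 + 1), so t ≡ 9·1 = 9 ≡ 9 (mod 20).
    Then x = 5 + 9·9 = 86, valid modulo lcm(9, 20) = 180: x ≡ 86 (mod 180).
  Combine with x ≡ 3 (mod 6): gcd(180, 6) = 6, and 3 - 86 = -83 is NOT divisible by 6.
    ⇒ system is inconsistent (no integer solution).

No solution (the system is inconsistent).


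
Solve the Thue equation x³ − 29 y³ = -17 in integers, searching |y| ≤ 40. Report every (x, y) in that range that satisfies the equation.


The equation is x³ - 29y³ = -17. For fixed y, x³ = 29·y³ − 17, so a solution requires the RHS to be a perfect cube.
Strategy: iterate y from -40 to 40, compute RHS = 29·y³ − 17, and check whether it is a (positive or negative) perfect cube.
Check small values of y:
  y = 0: RHS = -17 is not a perfect cube.
  y = 1: RHS = 12 is not a perfect cube.
  y = -1: RHS = -46 is not a perfect cube.
  y = 2: RHS = 215 is not a perfect cube.
  y = -2: RHS = -249 is not a perfect cube.
  y = 3: RHS = 766 is not a perfect cube.
  y = -3: RHS = -800 is not a perfect cube.
Continuing the search up to |y| = 40 finds no solutions either.
No (x, y) in the scanned range satisfies the equation.

No integer solutions with |y| ≤ 40.


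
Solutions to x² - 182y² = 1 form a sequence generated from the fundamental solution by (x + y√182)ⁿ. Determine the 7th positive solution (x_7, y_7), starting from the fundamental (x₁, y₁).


Step 1: Find the fundamental solution (x₁, y₁) of x² - 182y² = 1.
  Expand √182 as a continued fraction. a₀ = ⌊√182⌋ = 13; iterate m_{k+1} = d_k·a_k − m_k, d_{k+1} = (182 − m_{k+1}²)/d_k, a_{k+1} = ⌊(a₀ + m_{k+1})/d_{k+1}⌋ (starting m₀ = 0, d₀ = 1), with convergents p_k = a_k·p_{k-1} + p_{k-2}, q_k = a_k·q_{k-1} + q_{k-2} (p₋₁ = 1, q₋₁ = 0):
  k = 0: a₀ = 13; p₀/q₀ = 13/1; p₀² − 182·q₀² = 169 − 182 = -13.
  k = 1: m = 13, d = 13, a = ⌊(13 + 13)/13⌋ = 2; p/q = (2·13 + 1)/(2·1 + 0) = 27/2; p² − 182·q² = 729 − 728 = 1.
  The first convergent with p² − 182·q² = 1 gives the fundamental solution (x₁, y₁) = (27, 2).
Step 2: Apply the recurrence (x_{n+1}, y_{n+1}) = (x₁x_n + 182y₁y_n, x₁y_n + y₁x_n) repeatedly.
  From (x_1, y_1) = (27, 2): x_2 = 27·27 + 182·2·2 = 1457; y_2 = 27·2 + 2·27 = 108.
  From (x_2, y_2) = (1457, 108): x_3 = 27·1457 + 182·2·108 = 78651; y_3 = 27·108 + 2·1457 = 5830.
  From (x_3, y_3) = (78651, 5830): x_4 = 27·78651 + 182·2·5830 = 4245697; y_4 = 27·5830 + 2·78651 = 314712.
  From (x_4, y_4) = (4245697, 314712): x_5 = 27·4245697 + 182·2·314712 = 229188987; y_5 = 27·314712 + 2·4245697 = 16988618.
  From (x_5, y_5) = (229188987, 16988618): x_6 = 27·229188987 + 182·2·16988618 = 12371959601; y_6 = 27·16988618 + 2·229188987 = 917070660.
  From (x_6, y_6) = (12371959601, 917070660): x_7 = 27·12371959601 + 182·2·917070660 = 667856629467; y_7 = 27·917070660 + 2·12371959601 = 49504827022.
Step 3: Verify x_7² - 182·y_7² = 446032477523021732704089 - 446032477523021732704088 = 1 (should be 1). ✓

(x_1, y_1) = (27, 2); (x_7, y_7) = (667856629467, 49504827022).


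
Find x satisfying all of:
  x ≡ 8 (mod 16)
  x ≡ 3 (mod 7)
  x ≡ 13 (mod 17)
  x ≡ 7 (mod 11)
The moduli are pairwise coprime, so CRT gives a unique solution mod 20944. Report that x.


Product of moduli M = 16 · 7 · 17 · 11 = 20944.
Merge one congruence at a time:
  Start: x ≡ 8 (mod 16).
  Combine with x ≡ 3 (mod 7); new modulus lcm = 112.
    Write x = 8 + 16·t and substitute into x ≡ 3 (mod 7): 16·t ≡ 3 − 8 = -5 (mod 7).
    Reduce coefficients mod 7: 2·t ≡ 2 (mod 7).
    The inverse of 2 mod 7 is 4 (since 2·4 = 8 = 1·7 + 1), so t ≡ 4·2 = 8 ≡ 1 (mod 7).
    Then x = 8 + 16·1 = 24, valid modulo lcm(16, 7) = 112: x ≡ 24 (mod 112).
  Combine with x ≡ 13 (mod 17); new modulus lcm = 1904.
    Write x = 24 + 112·t and substitute into x ≡ 13 (mod 17): 112·t ≡ 13 − 24 = -11 (mod 17).
    Reduce coefficients mod 17: 10·t ≡ 6 (mod 17).
    The inverse of 10 mod 17 is 12 (since 10·12 = 120 = 7·17 + 1), so t ≡ 12·6 = 72 ≡ 4 (mod 17).
    Then x = 24 + 112·4 = 472, valid modulo lcm(112, 17) = 1904: x ≡ 472 (mod 1904).
  Combine with x ≡ 7 (mod 11); new modulus lcm = 20944.
    Write x = 472 + 1904·t and substitute into x ≡ 7 (mod 11): 1904·t ≡ 7 − 472 = -465 (mod 11).
    Reduce coefficients mod 11: 1·t ≡ 8 (mod 11).
    So t ≡ 8 (mod 11).
    Then x = 472 + 1904·8 = 15704, valid modulo lcm(1904, 11) = 20944: x ≡ 15704 (mod 20944).
Verify against each original: 15704 mod 16 = 8, 15704 mod 7 = 3, 15704 mod 17 = 13, 15704 mod 11 = 7.

x ≡ 15704 (mod 20944).


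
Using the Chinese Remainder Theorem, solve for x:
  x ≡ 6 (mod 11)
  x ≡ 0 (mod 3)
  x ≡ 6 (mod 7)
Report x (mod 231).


Moduli 11, 3, 7 are pairwise coprime; by CRT there is a unique solution modulo M = 11 · 3 · 7 = 231.
Solve pairwise, accumulating the modulus:
  Start with x ≡ 6 (mod 11).
  Combine with x ≡ 0 (mod 3): since gcd(11, 3) = 1, we get a unique residue mod 33.
    Write x = 6 + 11·t and substitute into x ≡ 0 (mod 3): 11·t ≡ 0 − 6 = -6 (mod 3).
    Reduce coefficients mod 3: 2·t ≡ 0 (mod 3).
    The inverse of 2 mod 3 is 2 (since 2·2 = 4 = 1·3 + 1), so t ≡ 2·0 = 0 ≡ 0 (mod 3).
    Then x = 6 + 11·0 = 6, valid modulo lcm(11, 3) = 33: x ≡ 6 (mod 33).
  Combine with x ≡ 6 (mod 7): since gcd(33, 7) = 1, we get a unique residue mod 231.
    Write x = 6 + 33·t and substitute into x ≡ 6 (mod 7): 33·t ≡ 6 − 6 = 0 (mod 7).
    Reduce coefficients mod 7: 5·t ≡ 0 (mod 7).
    The inverse of 5 mod 7 is 3 (since 5·3 = 15 = 2·7 + 1), so t ≡ 3·0 = 0 ≡ 0 (mod 7).
    Then x = 6 + 33·0 = 6, valid modulo lcm(33, 7) = 231: x ≡ 6 (mod 231).
Verify: 6 mod 11 = 6 ✓, 6 mod 3 = 0 ✓, 6 mod 7 = 6 ✓.

x ≡ 6 (mod 231).


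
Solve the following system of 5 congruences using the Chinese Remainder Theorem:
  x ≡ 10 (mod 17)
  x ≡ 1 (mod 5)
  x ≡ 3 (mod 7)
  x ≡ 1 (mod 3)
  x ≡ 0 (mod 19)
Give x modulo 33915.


Product of moduli M = 17 · 5 · 7 · 3 · 19 = 33915.
Merge one congruence at a time:
  Start: x ≡ 10 (mod 17).
  Combine with x ≡ 1 (mod 5); new modulus lcm = 85.
    Write x = 10 + 17·t and substitute into x ≡ 1 (mod 5): 17·t ≡ 1 − 10 = -9 (mod 5).
    Reduce coefficients mod 5: 2·t ≡ 1 (mod 5).
    The inverse of 2 mod 5 is 3 (since 2·3 = 6 = 1·5 + 1), so t ≡ 3·1 = 3 ≡ 3 (mod 5).
    Then x = 10 + 17·3 = 61, valid modulo lcm(17, 5) = 85: x ≡ 61 (mod 85).
  Combine with x ≡ 3 (mod 7); new modulus lcm = 595.
    Write x = 61 + 85·t and substitute into x ≡ 3 (mod 7): 85·t ≡ 3 − 61 = -58 (mod 7).
    Reduce coefficients mod 7: 1·t ≡ 5 (mod 7).
    So t ≡ 5 (mod 7).
    Then x = 61 + 85·5 = 486, valid modulo lcm(85, 7) = 595: x ≡ 486 (mod 595).
  Combine with x ≡ 1 (mod 3); new modulus lcm = 1785.
    Write x = 486 + 595·t and substitute into x ≡ 1 (mod 3): 595·t ≡ 1 − 486 = -485 (mod 3).
    Reduce coefficients mod 3: 1·t ≡ 1 (mod 3).
    So t ≡ 1 (mod 3).
    Then x = 486 + 595·1 = 1081, valid modulo lcm(595, 3) = 1785: x ≡ 1081 (mod 1785).
  Combine with x ≡ 0 (mod 19); new modulus lcm = 33915.
    Write x = 1081 + 1785·t and substitute into x ≡ 0 (mod 19): 1785·t ≡ 0 − 1081 = -1081 (mod 19).
    Reduce coefficients mod 19: 18·t ≡ 2 (mod 19).
    The inverse of 18 mod 19 is 18 (since 18·18 = 324 = 17·19 + 1), so t ≡ 18·2 = 36 ≡ 17 (mod 19).
    Then x = 1081 + 1785·17 = 31426, valid modulo lcm(1785, 19) = 33915: x ≡ 31426 (mod 33915).
Verify against each original: 31426 mod 17 = 10, 31426 mod 5 = 1, 31426 mod 7 = 3, 31426 mod 3 = 1, 31426 mod 19 = 0.

x ≡ 31426 (mod 33915).


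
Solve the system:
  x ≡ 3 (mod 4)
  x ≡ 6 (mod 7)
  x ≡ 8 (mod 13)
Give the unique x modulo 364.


Moduli 4, 7, 13 are pairwise coprime; by CRT there is a unique solution modulo M = 4 · 7 · 13 = 364.
Solve pairwise, accumulating the modulus:
  Start with x ≡ 3 (mod 4).
  Combine with x ≡ 6 (mod 7): since gcd(4, 7) = 1, we get a unique residue mod 28.
    Write x = 3 + 4·t and substitute into x ≡ 6 (mod 7): 4·t ≡ 6 − 3 = 3 (mod 7).
    The inverse of 4 mod 7 is 2 (since 4·2 = 8 = 1·7 + 1), so t ≡ 2·3 = 6 ≡ 6 (mod 7).
    Then x = 3 + 4·6 = 27, valid modulo lcm(4, 7) = 28: x ≡ 27 (mod 28).
  Combine with x ≡ 8 (mod 13): since gcd(28, 13) = 1, we get a unique residue mod 364.
    Write x = 27 + 28·t and substitute into x ≡ 8 (mod 13): 28·t ≡ 8 − 27 = -19 (mod 13).
    Reduce coefficients mod 13: 2·t ≡ 7 (mod 13).
    The inverse of 2 mod 13 is 7 (since 2·7 = 14 = 1·13 + 1), so t ≡ 7·7 = 49 ≡ 10 (mod 13).
    Then x = 27 + 28·10 = 307, valid modulo lcm(28, 13) = 364: x ≡ 307 (mod 364).
Verify: 307 mod 4 = 3 ✓, 307 mod 7 = 6 ✓, 307 mod 13 = 8 ✓.

x ≡ 307 (mod 364).


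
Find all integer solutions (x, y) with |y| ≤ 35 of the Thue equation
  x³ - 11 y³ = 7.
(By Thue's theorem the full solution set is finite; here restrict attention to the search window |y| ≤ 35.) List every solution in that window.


The equation is x³ - 11y³ = 7. For fixed y, x³ = 11·y³ + 7, so a solution requires the RHS to be a perfect cube.
Strategy: iterate y from -35 to 35, compute RHS = 11·y³ + 7, and check whether it is a (positive or negative) perfect cube.
Check small values of y:
  y = 0: RHS = 7 is not a perfect cube.
  y = 1: RHS = 18 is not a perfect cube.
  y = -1: RHS = -4 is not a perfect cube.
  y = 2: RHS = 95 is not a perfect cube.
  y = -2: RHS = -81 is not a perfect cube.
  y = 3: RHS = 304 is not a perfect cube.
  y = -3: RHS = -290 is not a perfect cube.
Continuing the search up to |y| = 35 finds no solutions either.
No (x, y) in the scanned range satisfies the equation.

No integer solutions with |y| ≤ 35.


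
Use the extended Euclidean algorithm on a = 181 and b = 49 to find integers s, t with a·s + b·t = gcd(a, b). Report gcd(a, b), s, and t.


Euclidean algorithm on (181, 49) — divide until remainder is 0:
  181 = 3 · 49 + 34
  49 = 1 · 34 + 15
  34 = 2 · 15 + 4
  15 = 3 · 4 + 3
  4 = 1 · 3 + 1
  3 = 3 · 1 + 0
gcd(181, 49) = 1.
Track Bezout coefficients alongside the remainders: start with r₀ = 181 = a·1 + b·0 (s = 1, t = 0) and r₁ = 49 = a·0 + b·1 (s = 0, t = 1); each new remainder r_{k+1} = r_{k-1} − q_k·r_k inherits s_{k+1} = s_{k-1} − q_k·s_k, t_{k+1} = t_{k-1} − q_k·t_k, so r_k = a·s_k + b·t_k at every step:
  q = 3: r = 34, s = 1 − 3·0 = 1, t = 0 − 3·1 = -3  (check: 181·1 + 49·(-3) = 34)
  q = 1: r = 15, s = 0 − 1·1 = -1, t = 1 − 1·(-3) = 4  (check: 181·(-1) + 49·4 = 15)
  q = 2: r = 4, s = 1 − 2·(-1) = 3, t = -3 − 2·4 = -11  (check: 181·3 + 49·(-11) = 4)
  q = 3: r = 3, s = -1 − 3·3 = -10, t = 4 − 3·(-11) = 37  (check: 181·(-10) + 49·37 = 3)
  q = 1: r = 1, s = 3 − 1·(-10) = 13, t = -11 − 1·37 = -48  (check: 181·13 + 49·(-48) = 1)
The row with r = 1 (the gcd) gives the Bezout coefficients s = 13, t = -48.
Result: 181 · (13) + 49 · (-48) = 1.

gcd(181, 49) = 1; s = 13, t = -48 (check: 181·13 + 49·(-48) = 1).


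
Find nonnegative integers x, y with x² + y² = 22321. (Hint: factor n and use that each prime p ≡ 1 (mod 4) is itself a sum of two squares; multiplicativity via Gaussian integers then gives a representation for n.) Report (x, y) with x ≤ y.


Step 1: Factor n = 22321 = 13 · 17 · 101.
Step 2: Check the mod-4 condition on each prime factor: 13 ≡ 1 (mod 4), exponent 1; 17 ≡ 1 (mod 4), exponent 1; 101 ≡ 1 (mod 4), exponent 1.
All primes ≡ 3 (mod 4) appear to even exponent (or don't appear), so by the two-squares theorem n IS expressible as a sum of two squares.
Step 3: Build a representation. Here n = 13 · 17 · 101 is a product of primes ≡ 1 (mod 4). Each prime p ≡ 1 (mod 4) is itself a sum of two squares; find a² by testing p − a² for a perfect square:
  13: 13 − 1² = 12, 13 − 2² = 9 = 3² ⇒ 13 = 2² + 3².
  17: 17 − 1² = 16 = 4² ⇒ 17 = 1² + 4².
  101: 101 − 1² = 100 = 10² ⇒ 101 = 1² + 10².
  Combine using the Brahmagupta–Fibonacci identity (a² + b²)(c² + d²) = (ac − bd)² + (ad + bc)² = (ac + bd)² + (ad − bc)²:
  13 · 17 = 221: from (2² + 3²)(1² + 4²), take (2·1 − 3·4, 2·4 + 3·1) = (2 − 12, 8 + 3) = (-10, 11); dropping signs (only squares matter) gives (10, 11); check 10² + 11² = 100 + 121 = 221 ✓.
  221 · 101 = 22321: from (10² + 11²)(1² + 10²), take (10·1 − 11·10, 10·10 + 11·1) = (10 − 110, 100 + 11) = (-100, 111); dropping signs (only squares matter) gives (100, 111); check 100² + 111² = 10000 + 12321 = 22321 ✓.
Step 4: Order so x ≤ y and verify: 100² + 111² = 10000 + 12321 = 22321 = n. ✓

n = 22321 = 100² + 111² (one valid representation with x ≤ y).


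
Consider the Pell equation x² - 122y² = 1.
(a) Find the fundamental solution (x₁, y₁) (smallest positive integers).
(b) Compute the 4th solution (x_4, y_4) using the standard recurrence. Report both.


Step 1: Find the fundamental solution (x₁, y₁) of x² - 122y² = 1.
  Expand √122 as a continued fraction. a₀ = ⌊√122⌋ = 11; iterate m_{k+1} = d_k·a_k − m_k, d_{k+1} = (122 − m_{k+1}²)/d_k, a_{k+1} = ⌊(a₀ + m_{k+1})/d_{k+1}⌋ (starting m₀ = 0, d₀ = 1), with convergents p_k = a_k·p_{k-1} + p_{k-2}, q_k = a_k·q_{k-1} + q_{k-2} (p₋₁ = 1, q₋₁ = 0):
  k = 0: a₀ = 11; p₀/q₀ = 11/1; p₀² − 122·q₀² = 121 − 122 = -1.
  k = 1: m = 11, d = 1, a = ⌊(11 + 11)/1⌋ = 22; p/q = (22·11 + 1)/(22·1 + 0) = 243/22; p² − 122·q² = 59049 − 59048 = 1.
  The first convergent with p² − 122·q² = 1 gives the fundamental solution (x₁, y₁) = (243, 22).
Step 2: Apply the recurrence (x_{n+1}, y_{n+1}) = (x₁x_n + 122y₁y_n, x₁y_n + y₁x_n) repeatedly.
  From (x_1, y_1) = (243, 22): x_2 = 243·243 + 122·22·22 = 118097; y_2 = 243·22 + 22·243 = 10692.
  From (x_2, y_2) = (118097, 10692): x_3 = 243·118097 + 122·22·10692 = 57394899; y_3 = 243·10692 + 22·118097 = 5196290.
  From (x_3, y_3) = (57394899, 5196290): x_4 = 243·57394899 + 122·22·5196290 = 27893802817; y_4 = 243·5196290 + 22·57394899 = 2525386248.
Step 3: Verify x_4² - 122·y_4² = 778064235593677135489 - 778064235593677135488 = 1 (should be 1). ✓

(x_1, y_1) = (243, 22); (x_4, y_4) = (27893802817, 2525386248).


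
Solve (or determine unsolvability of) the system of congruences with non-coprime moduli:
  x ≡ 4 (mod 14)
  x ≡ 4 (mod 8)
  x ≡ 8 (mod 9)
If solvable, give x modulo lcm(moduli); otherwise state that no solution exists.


Moduli 14, 8, 9 are not pairwise coprime, so CRT works modulo lcm(m_i) when all pairwise compatibility conditions hold.
Pairwise compatibility: gcd(m_i, m_j) must divide a_i - a_j for every pair.
Merge one congruence at a time:
  Start: x ≡ 4 (mod 14).
  Combine with x ≡ 4 (mod 8): gcd(14, 8) = 2; 4 - 4 = 0, which IS divisible by 2, so compatible.
    Write x = 4 + 14·t and substitute into x ≡ 4 (mod 8): 14·t ≡ 4 − 4 = 0 (mod 8).
    Divide the congruence (and modulus) by g = 2: 7·t ≡ 0 (mod 4).
    Reduce coefficients mod 4: 3·t ≡ 0 (mod 4).
    The inverse of 3 mod 4 is 3 (since 3·3 = 9 = 2·4 + 1), so t ≡ 3·0 = 0 ≡ 0 (mod 4).
    Then x = 4 + 14·0 = 4, valid modulo lcm(14, 8) = 56: x ≡ 4 (mod 56).
  Combine with x ≡ 8 (mod 9): gcd(56, 9) = 1; 8 - 4 = 4, which IS divisible by 1, so compatible.
    Write x = 4 + 56·t and substitute into x ≡ 8 (mod 9): 56·t ≡ 8 − 4 = 4 (mod 9).
    Reduce coefficients mod 9: 2·t ≡ 4 (mod 9).
    The inverse of 2 mod 9 is 5 (since 2·5 = 10 = 1·9 + 1), so t ≡ 5·4 = 20 ≡ 2 (mod 9).
    Then x = 4 + 56·2 = 116, valid modulo lcm(56, 9) = 504: x ≡ 116 (mod 504).
Verify: 116 mod 14 = 4, 116 mod 8 = 4, 116 mod 9 = 8.

x ≡ 116 (mod 504).


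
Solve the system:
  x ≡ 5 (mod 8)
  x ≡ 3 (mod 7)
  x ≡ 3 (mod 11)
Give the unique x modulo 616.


Moduli 8, 7, 11 are pairwise coprime; by CRT there is a unique solution modulo M = 8 · 7 · 11 = 616.
Solve pairwise, accumulating the modulus:
  Start with x ≡ 5 (mod 8).
  Combine with x ≡ 3 (mod 7): since gcd(8, 7) = 1, we get a unique residue mod 56.
    Write x = 5 + 8·t and substitute into x ≡ 3 (mod 7): 8·t ≡ 3 − 5 = -2 (mod 7).
    Reduce coefficients mod 7: 1·t ≡ 5 (mod 7).
    So t ≡ 5 (mod 7).
    Then x = 5 + 8·5 = 45, valid modulo lcm(8, 7) = 56: x ≡ 45 (mod 56).
  Combine with x ≡ 3 (mod 11): since gcd(56, 11) = 1, we get a unique residue mod 616.
    Write x = 45 + 56·t and substitute into x ≡ 3 (mod 11): 56·t ≡ 3 − 45 = -42 (mod 11).
    Reduce coefficients mod 11: 1·t ≡ 2 (mod 11).
    So t ≡ 2 (mod 11).
    Then x = 45 + 56·2 = 157, valid modulo lcm(56, 11) = 616: x ≡ 157 (mod 616).
Verify: 157 mod 8 = 5 ✓, 157 mod 7 = 3 ✓, 157 mod 11 = 3 ✓.

x ≡ 157 (mod 616).


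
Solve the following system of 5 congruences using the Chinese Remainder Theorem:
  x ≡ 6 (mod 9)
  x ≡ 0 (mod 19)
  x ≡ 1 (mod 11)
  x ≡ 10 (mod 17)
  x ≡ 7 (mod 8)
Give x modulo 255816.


Product of moduli M = 9 · 19 · 11 · 17 · 8 = 255816.
Merge one congruence at a time:
  Start: x ≡ 6 (mod 9).
  Combine with x ≡ 0 (mod 19); new modulus lcm = 171.
    Write x = 6 + 9·t and substitute into x ≡ 0 (mod 19): 9·t ≡ 0 − 6 = -6 (mod 19).
    Reduce coefficients mod 19: 9·t ≡ 13 (mod 19).
    The inverse of 9 mod 19 is 17 (since 9·17 = 153 = 8·19 + 1), so t ≡ 17·13 = 221 ≡ 12 (mod 19).
    Then x = 6 + 9·12 = 114, valid modulo lcm(9, 19) = 171: x ≡ 114 (mod 171).
  Combine with x ≡ 1 (mod 11); new modulus lcm = 1881.
    Write x = 114 + 171·t and substitute into x ≡ 1 (mod 11): 171·t ≡ 1 − 114 = -113 (mod 11).
    Reduce coefficients mod 11: 6·t ≡ 8 (mod 11).
    The inverse of 6 mod 11 is 2 (since 6·2 = 12 = 1·11 + 1), so t ≡ 2·8 = 16 ≡ 5 (mod 11).
    Then x = 114 + 171·5 = 969, valid modulo lcm(171, 11) = 1881: x ≡ 969 (mod 1881).
  Combine with x ≡ 10 (mod 17); new modulus lcm = 31977.
    Write x = 969 + 1881·t and substitute into x ≡ 10 (mod 17): 1881·t ≡ 10 − 969 = -959 (mod 17).
    Reduce coefficients mod 17: 11·t ≡ 10 (mod 17).
    The inverse of 11 mod 17 is 14 (since 11·14 = 154 = 9·17 + 1), so t ≡ 14·10 = 140 ≡ 4 (mod 17).
    Then x = 969 + 1881·4 = 8493, valid modulo lcm(1881, 17) = 31977: x ≡ 8493 (mod 31977).
  Combine with x ≡ 7 (mod 8); new modulus lcm = 255816.
    Write x = 8493 + 31977·t and substitute into x ≡ 7 (mod 8): 31977·t ≡ 7 − 8493 = -8486 (mod 8).
    Reduce coefficients mod 8: 1·t ≡ 2 (mod 8).
    So t ≡ 2 (mod 8).
    Then x = 8493 + 31977·2 = 72447, valid modulo lcm(31977, 8) = 255816: x ≡ 72447 (mod 255816).
Verify against each original: 72447 mod 9 = 6, 72447 mod 19 = 0, 72447 mod 11 = 1, 72447 mod 17 = 10, 72447 mod 8 = 7.

x ≡ 72447 (mod 255816).


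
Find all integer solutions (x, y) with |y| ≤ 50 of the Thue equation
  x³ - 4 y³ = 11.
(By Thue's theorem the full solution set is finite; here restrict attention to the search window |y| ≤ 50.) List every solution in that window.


The equation is x³ - 4y³ = 11. For fixed y, x³ = 4·y³ + 11, so a solution requires the RHS to be a perfect cube.
Strategy: iterate y from -50 to 50, compute RHS = 4·y³ + 11, and check whether it is a (positive or negative) perfect cube.
Check small values of y:
  y = 0: RHS = 11 is not a perfect cube.
  y = 1: RHS = 15 is not a perfect cube.
  y = -1: RHS = 7 is not a perfect cube.
  y = 2: RHS = 43 is not a perfect cube.
  y = -2: RHS = -21 is not a perfect cube.
  y = 3: RHS = 119 is not a perfect cube.
  y = -3: RHS = -97 is not a perfect cube.
Continuing the search up to |y| = 50 finds no solutions either.
No (x, y) in the scanned range satisfies the equation.

No integer solutions with |y| ≤ 50.


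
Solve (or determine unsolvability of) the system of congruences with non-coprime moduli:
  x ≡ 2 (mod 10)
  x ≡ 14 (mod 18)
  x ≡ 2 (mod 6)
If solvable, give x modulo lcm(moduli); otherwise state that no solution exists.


Moduli 10, 18, 6 are not pairwise coprime, so CRT works modulo lcm(m_i) when all pairwise compatibility conditions hold.
Pairwise compatibility: gcd(m_i, m_j) must divide a_i - a_j for every pair.
Merge one congruence at a time:
  Start: x ≡ 2 (mod 10).
  Combine with x ≡ 14 (mod 18): gcd(10, 18) = 2; 14 - 2 = 12, which IS divisible by 2, so compatible.
    Write x = 2 + 10·t and substitute into x ≡ 14 (mod 18): 10·t ≡ 14 − 2 = 12 (mod 18).
    Divide the congruence (and modulus) by g = 2: 5·t ≡ 6 (mod 9).
    The inverse of 5 mod 9 is 2 (since 5·2 = 10 = 1·9 + 1), so t ≡ 2·6 = 12 ≡ 3 (mod 9).
    Then x = 2 + 10·3 = 32, valid modulo lcm(10, 18) = 90: x ≡ 32 (mod 90).
  Combine with x ≡ 2 (mod 6): gcd(90, 6) = 6; 2 - 32 = -30, which IS divisible by 6, so compatible.
    Write x = 32 + 90·t and substitute into x ≡ 2 (mod 6): 90·t ≡ 2 − 32 = -30 (mod 6).
    Divide the congruence (and modulus) by g = 6: 15·t ≡ -5 (mod 1).
    Modulo 1 every t works; take t = 0.
    Then x = 32 + 90·0 = 32, valid modulo lcm(90, 6) = 90: x ≡ 32 (mod 90).
Verify: 32 mod 10 = 2, 32 mod 18 = 14, 32 mod 6 = 2.

x ≡ 32 (mod 90).


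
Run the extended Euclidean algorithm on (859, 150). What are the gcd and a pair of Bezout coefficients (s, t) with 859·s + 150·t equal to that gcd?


Euclidean algorithm on (859, 150) — divide until remainder is 0:
  859 = 5 · 150 + 109
  150 = 1 · 109 + 41
  109 = 2 · 41 + 27
  41 = 1 · 27 + 14
  27 = 1 · 14 + 13
  14 = 1 · 13 + 1
  13 = 13 · 1 + 0
gcd(859, 150) = 1.
Track Bezout coefficients alongside the remainders: start with r₀ = 859 = a·1 + b·0 (s = 1, t = 0) and r₁ = 150 = a·0 + b·1 (s = 0, t = 1); each new remainder r_{k+1} = r_{k-1} − q_k·r_k inherits s_{k+1} = s_{k-1} − q_k·s_k, t_{k+1} = t_{k-1} − q_k·t_k, so r_k = a·s_k + b·t_k at every step:
  q = 5: r = 109, s = 1 − 5·0 = 1, t = 0 − 5·1 = -5  (check: 859·1 + 150·(-5) = 109)
  q = 1: r = 41, s = 0 − 1·1 = -1, t = 1 − 1·(-5) = 6  (check: 859·(-1) + 150·6 = 41)
  q = 2: r = 27, s = 1 − 2·(-1) = 3, t = -5 − 2·6 = -17  (check: 859·3 + 150·(-17) = 27)
  q = 1: r = 14, s = -1 − 1·3 = -4, t = 6 − 1·(-17) = 23  (check: 859·(-4) + 150·23 = 14)
  q = 1: r = 13, s = 3 − 1·(-4) = 7, t = -17 − 1·23 = -40  (check: 859·7 + 150·(-40) = 13)
  q = 1: r = 1, s = -4 − 1·7 = -11, t = 23 − 1·(-40) = 63  (check: 859·(-11) + 150·63 = 1)
The row with r = 1 (the gcd) gives the Bezout coefficients s = -11, t = 63.
Result: 859 · (-11) + 150 · (63) = 1.

gcd(859, 150) = 1; s = -11, t = 63 (check: 859·(-11) + 150·63 = 1).


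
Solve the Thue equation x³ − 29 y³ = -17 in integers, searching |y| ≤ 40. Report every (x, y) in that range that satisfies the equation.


The equation is x³ - 29y³ = -17. For fixed y, x³ = 29·y³ − 17, so a solution requires the RHS to be a perfect cube.
Strategy: iterate y from -40 to 40, compute RHS = 29·y³ − 17, and check whether it is a (positive or negative) perfect cube.
Check small values of y:
  y = 0: RHS = -17 is not a perfect cube.
  y = 1: RHS = 12 is not a perfect cube.
  y = -1: RHS = -46 is not a perfect cube.
  y = 2: RHS = 215 is not a perfect cube.
  y = -2: RHS = -249 is not a perfect cube.
  y = 3: RHS = 766 is not a perfect cube.
  y = -3: RHS = -800 is not a perfect cube.
Continuing the search up to |y| = 40 finds no solutions either.
No (x, y) in the scanned range satisfies the equation.

No integer solutions with |y| ≤ 40.


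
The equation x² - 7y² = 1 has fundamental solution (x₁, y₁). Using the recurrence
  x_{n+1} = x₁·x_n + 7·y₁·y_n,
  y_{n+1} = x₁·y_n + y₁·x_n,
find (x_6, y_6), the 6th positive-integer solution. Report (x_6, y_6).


Step 1: Find the fundamental solution (x₁, y₁) of x² - 7y² = 1.
  Expand √7 as a continued fraction. a₀ = ⌊√7⌋ = 2; iterate m_{k+1} = d_k·a_k − m_k, d_{k+1} = (7 − m_{k+1}²)/d_k, a_{k+1} = ⌊(a₀ + m_{k+1})/d_{k+1}⌋ (starting m₀ = 0, d₀ = 1), with convergents p_k = a_k·p_{k-1} + p_{k-2}, q_k = a_k·q_{k-1} + q_{k-2} (p₋₁ = 1, q₋₁ = 0):
  k = 0: a₀ = 2; p₀/q₀ = 2/1; p₀² − 7·q₀² = 4 − 7 = -3.
  k = 1: m = 2, d = 3, a = ⌊(2 + 2)/3⌋ = 1; p/q = (1·2 + 1)/(1·1 + 0) = 3/1; p² − 7·q² = 9 − 7 = 2.
  k = 2: m = 1, d = 2, a = ⌊(2 + 1)/2⌋ = 1; p/q = (1·3 + 2)/(1·1 + 1) = 5/2; p² − 7·q² = 25 − 28 = -3.
  k = 3: m = 1, d = 3, a = ⌊(2 + 1)/3⌋ = 1; p/q = (1·5 + 3)/(1·2 + 1) = 8/3; p² − 7·q² = 64 − 63 = 1.
  The first convergent with p² − 7·q² = 1 gives the fundamental solution (x₁, y₁) = (8, 3).
Step 2: Apply the recurrence (x_{n+1}, y_{n+1}) = (x₁x_n + 7y₁y_n, x₁y_n + y₁x_n) repeatedly.
  From (x_1, y_1) = (8, 3): x_2 = 8·8 + 7·3·3 = 127; y_2 = 8·3 + 3·8 = 48.
  From (x_2, y_2) = (127, 48): x_3 = 8·127 + 7·3·48 = 2024; y_3 = 8·48 + 3·127 = 765.
  From (x_3, y_3) = (2024, 765): x_4 = 8·2024 + 7·3·765 = 32257; y_4 = 8·765 + 3·2024 = 12192.
  From (x_4, y_4) = (32257, 12192): x_5 = 8·32257 + 7·3·12192 = 514088; y_5 = 8·12192 + 3·32257 = 194307.
  From (x_5, y_5) = (514088, 194307): x_6 = 8·514088 + 7·3·194307 = 8193151; y_6 = 8·194307 + 3·514088 = 3096720.
Step 3: Verify x_6² - 7·y_6² = 67127723308801 - 67127723308800 = 1 (should be 1). ✓

(x_1, y_1) = (8, 3); (x_6, y_6) = (8193151, 3096720).


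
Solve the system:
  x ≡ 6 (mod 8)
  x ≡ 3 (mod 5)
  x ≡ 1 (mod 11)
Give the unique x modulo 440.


Moduli 8, 5, 11 are pairwise coprime; by CRT there is a unique solution modulo M = 8 · 5 · 11 = 440.
Solve pairwise, accumulating the modulus:
  Start with x ≡ 6 (mod 8).
  Combine with x ≡ 3 (mod 5): since gcd(8, 5) = 1, we get a unique residue mod 40.
    Write x = 6 + 8·t and substitute into x ≡ 3 (mod 5): 8·t ≡ 3 − 6 = -3 (mod 5).
    Reduce coefficients mod 5: 3·t ≡ 2 (mod 5).
    The inverse of 3 mod 5 is 2 (since 3·2 = 6 = 1·5 + 1), so t ≡ 2·2 = 4 ≡ 4 (mod 5).
    Then x = 6 + 8·4 = 38, valid modulo lcm(8, 5) = 40: x ≡ 38 (mod 40).
  Combine with x ≡ 1 (mod 11): since gcd(40, 11) = 1, we get a unique residue mod 440.
    Write x = 38 + 40·t and substitute into x ≡ 1 (mod 11): 40·t ≡ 1 − 38 = -37 (mod 11).
    Reduce coefficients mod 11: 7·t ≡ 7 (mod 11).
    The inverse of 7 mod 11 is 8 (since 7·8 = 56 = 5·11 + 1), so t ≡ 8·7 = 56 ≡ 1 (mod 11).
    Then x = 38 + 40·1 = 78, valid modulo lcm(40, 11) = 440: x ≡ 78 (mod 440).
Verify: 78 mod 8 = 6 ✓, 78 mod 5 = 3 ✓, 78 mod 11 = 1 ✓.

x ≡ 78 (mod 440).


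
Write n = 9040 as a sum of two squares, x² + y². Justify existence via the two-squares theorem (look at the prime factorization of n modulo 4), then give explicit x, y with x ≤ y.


Step 1: Factor n = 9040 = 2^4 · 5 · 113.
Step 2: Check the mod-4 condition on each prime factor: 2 = 2 (special); 5 ≡ 1 (mod 4), exponent 1; 113 ≡ 1 (mod 4), exponent 1.
All primes ≡ 3 (mod 4) appear to even exponent (or don't appear), so by the two-squares theorem n IS expressible as a sum of two squares.
Step 3: Build a representation. Group n = k² · m with k = 4 and m = 5 · 113 = 565 (a product of primes ≡ 1 (mod 4)); a representation of m scales to one of n via (k·x)² + (k·y)² = k²(x² + y²). Each prime p ≡ 1 (mod 4) is itself a sum of two squares; find a² by testing p − a² for a perfect square:
  5: 5 − 1² = 4 = 2² ⇒ 5 = 1² + 2².
  113: 113 − 1² = 112, 113 − 2² = 109, 113 − 3² = 104, 113 − 4² = 97, 113 − 5² = 88, 113 − 6² = 77, 113 − 7² = 64 = 8² ⇒ 113 = 7² + 8².
  Combine using the Brahmagupta–Fibonacci identity (a² + b²)(c² + d²) = (ac − bd)² + (ad + bc)² = (ac + bd)² + (ad − bc)²:
  5 · 113 = 565: from (1² + 2²)(7² + 8²), take (1·7 − 2·8, 1·8 + 2·7) = (7 − 16, 8 + 14) = (-9, 22); dropping signs (only squares matter) gives (9, 22); check 9² + 22² = 81 + 484 = 565 ✓.
  Scale by k = 4: (4·9, 4·22) = (36, 88).
Step 4: Order so x ≤ y and verify: 36² + 88² = 1296 + 7744 = 9040 = n. ✓

n = 9040 = 36² + 88² (one valid representation with x ≤ y).


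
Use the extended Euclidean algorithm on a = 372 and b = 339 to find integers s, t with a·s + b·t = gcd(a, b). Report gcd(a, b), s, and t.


Euclidean algorithm on (372, 339) — divide until remainder is 0:
  372 = 1 · 339 + 33
  339 = 10 · 33 + 9
  33 = 3 · 9 + 6
  9 = 1 · 6 + 3
  6 = 2 · 3 + 0
gcd(372, 339) = 3.
Track Bezout coefficients alongside the remainders: start with r₀ = 372 = a·1 + b·0 (s = 1, t = 0) and r₁ = 339 = a·0 + b·1 (s = 0, t = 1); each new remainder r_{k+1} = r_{k-1} − q_k·r_k inherits s_{k+1} = s_{k-1} − q_k·s_k, t_{k+1} = t_{k-1} − q_k·t_k, so r_k = a·s_k + b·t_k at every step:
  q = 1: r = 33, s = 1 − 1·0 = 1, t = 0 − 1·1 = -1  (check: 372·1 + 339·(-1) = 33)
  q = 10: r = 9, s = 0 − 10·1 = -10, t = 1 − 10·(-1) = 11  (check: 372·(-10) + 339·11 = 9)
  q = 3: r = 6, s = 1 − 3·(-10) = 31, t = -1 − 3·11 = -34  (check: 372·31 + 339·(-34) = 6)
  q = 1: r = 3, s = -10 − 1·31 = -41, t = 11 − 1·(-34) = 45  (check: 372·(-41) + 339·45 = 3)
The row with r = 3 (the gcd) gives the Bezout coefficients s = -41, t = 45.
Result: 372 · (-41) + 339 · (45) = 3.

gcd(372, 339) = 3; s = -41, t = 45 (check: 372·(-41) + 339·45 = 3).


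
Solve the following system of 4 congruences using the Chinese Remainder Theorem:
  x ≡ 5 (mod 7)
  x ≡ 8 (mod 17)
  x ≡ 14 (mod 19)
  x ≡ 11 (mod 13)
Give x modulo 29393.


Product of moduli M = 7 · 17 · 19 · 13 = 29393.
Merge one congruence at a time:
  Start: x ≡ 5 (mod 7).
  Combine with x ≡ 8 (mod 17); new modulus lcm = 119.
    Write x = 5 + 7·t and substitute into x ≡ 8 (mod 17): 7·t ≡ 8 − 5 = 3 (mod 17).
    The inverse of 7 mod 17 is 5 (since 7·5 = 35 = 2·17 + 1), so t ≡ 5·3 = 15 ≡ 15 (mod 17).
    Then x = 5 + 7·15 = 110, valid modulo lcm(7, 17) = 119: x ≡ 110 (mod 119).
  Combine with x ≡ 14 (mod 19); new modulus lcm = 2261.
    Write x = 110 + 119·t and substitute into x ≡ 14 (mod 19): 119·t ≡ 14 − 110 = -96 (mod 19).
    Reduce coefficients mod 19: 5·t ≡ 18 (mod 19).
    The inverse of 5 mod 19 is 4 (since 5·4 = 20 = 1·19 + 1), so t ≡ 4·18 = 72 ≡ 15 (mod 19).
    Then x = 110 + 119·15 = 1895, valid modulo lcm(119, 19) = 2261: x ≡ 1895 (mod 2261).
  Combine with x ≡ 11 (mod 13); new modulus lcm = 29393.
    Write x = 1895 + 2261·t and substitute into x ≡ 11 (mod 13): 2261·t ≡ 11 − 1895 = -1884 (mod 13).
    Reduce coefficients mod 13: 12·t ≡ 1 (mod 13).
    The inverse of 12 mod 13 is 12 (since 12·12 = 144 = 11·13 + 1), so t ≡ 12·1 = 12 ≡ 12 (mod 13).
    Then x = 1895 + 2261·12 = 29027, valid modulo lcm(2261, 13) = 29393: x ≡ 29027 (mod 29393).
Verify against each original: 29027 mod 7 = 5, 29027 mod 17 = 8, 29027 mod 19 = 14, 29027 mod 13 = 11.

x ≡ 29027 (mod 29393).


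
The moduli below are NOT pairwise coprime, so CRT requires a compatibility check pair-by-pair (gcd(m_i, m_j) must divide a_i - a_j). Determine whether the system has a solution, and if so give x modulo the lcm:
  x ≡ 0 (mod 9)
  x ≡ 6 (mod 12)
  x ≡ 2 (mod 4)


Moduli 9, 12, 4 are not pairwise coprime, so CRT works modulo lcm(m_i) when all pairwise compatibility conditions hold.
Pairwise compatibility: gcd(m_i, m_j) must divide a_i - a_j for every pair.
Merge one congruence at a time:
  Start: x ≡ 0 (mod 9).
  Combine with x ≡ 6 (mod 12): gcd(9, 12) = 3; 6 - 0 = 6, which IS divisible by 3, so compatible.
    Write x = 0 + 9·t and substitute into x ≡ 6 (mod 12): 9·t ≡ 6 − 0 = 6 (mod 12).
    Divide the congruence (and modulus) by g = 3: 3·t ≡ 2 (mod 4).
    The inverse of 3 mod 4 is 3 (since 3·3 = 9 = 2·4 + 1), so t ≡ 3·2 = 6 ≡ 2 (mod 4).
    Then x = 0 + 9·2 = 18, valid modulo lcm(9, 12) = 36: x ≡ 18 (mod 36).
  Combine with x ≡ 2 (mod 4): gcd(36, 4) = 4; 2 - 18 = -16, which IS divisible by 4, so compatible.
    Write x = 18 + 36·t and substitute into x ≡ 2 (mod 4): 36·t ≡ 2 − 18 = -16 (mod 4).
    Divide the congruence (and modulus) by g = 4: 9·t ≡ -4 (mod 1).
    Modulo 1 every t works; take t = 0.
    Then x = 18 + 36·0 = 18, valid modulo lcm(36, 4) = 36: x ≡ 18 (mod 36).
Verify: 18 mod 9 = 0, 18 mod 12 = 6, 18 mod 4 = 2.

x ≡ 18 (mod 36).
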